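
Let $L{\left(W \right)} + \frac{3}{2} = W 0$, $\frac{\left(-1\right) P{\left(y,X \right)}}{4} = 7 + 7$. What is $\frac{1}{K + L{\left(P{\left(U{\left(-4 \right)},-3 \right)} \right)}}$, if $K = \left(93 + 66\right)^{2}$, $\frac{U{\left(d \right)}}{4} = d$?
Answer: $\frac{2}{50559} \approx 3.9558 \cdot 10^{-5}$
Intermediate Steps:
$U{\left(d \right)} = 4 d$
$P{\left(y,X \right)} = -56$ ($P{\left(y,X \right)} = - 4 \left(7 + 7\right) = \left(-4\right) 14 = -56$)
$K = 25281$ ($K = 159^{2} = 25281$)
$L{\left(W \right)} = - \frac{3}{2}$ ($L{\left(W \right)} = - \frac{3}{2} + W 0 = - \frac{3}{2} + 0 = - \frac{3}{2}$)
$\frac{1}{K + L{\left(P{\left(U{\left(-4 \right)},-3 \right)} \right)}} = \frac{1}{25281 - \frac{3}{2}} = \frac{1}{\frac{50559}{2}} = \frac{2}{50559}$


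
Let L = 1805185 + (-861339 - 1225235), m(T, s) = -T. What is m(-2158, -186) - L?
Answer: 283547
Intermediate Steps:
L = -281389 (L = 1805185 - 2086574 = -281389)
m(-2158, -186) - L = -1*(-2158) - 1*(-281389) = 2158 + 281389 = 283547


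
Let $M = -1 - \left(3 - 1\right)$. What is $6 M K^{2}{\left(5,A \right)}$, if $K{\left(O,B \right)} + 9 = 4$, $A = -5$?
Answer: $-450$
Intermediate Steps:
$K{\left(O,B \right)} = -5$ ($K{\left(O,B \right)} = -9 + 4 = -5$)
$M = -3$ ($M = -1 - 2 = -3$)
$6 M K^{2}{\left(5,A \right)} = 6 \left(-3\right) \left(-5\right)^{2} = \left(-18\right) 25 = -450$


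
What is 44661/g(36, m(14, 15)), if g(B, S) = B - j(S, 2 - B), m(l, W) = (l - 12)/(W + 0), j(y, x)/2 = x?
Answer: 44661/104 ≈ 429.43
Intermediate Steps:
j(y, x) = 2*x
m(l, W) = (-12 + l)/W
g(B, S) = -4 + 3*B (g(B, S) = B - 2*(2 - B) = B - (4 - 2*B) = B + (-4 + 2*B) = -4 + 3*B)
44661/g(36, m(14, 15)) = 44661/(-4 + 3*36) = 44661/(-4 + 108) = 44661/104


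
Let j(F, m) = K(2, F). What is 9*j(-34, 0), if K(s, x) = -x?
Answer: 306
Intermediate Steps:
j(F, m) = -F
9*j(-34, 0) = 9*(-1*(-34)) = 9*34 = 306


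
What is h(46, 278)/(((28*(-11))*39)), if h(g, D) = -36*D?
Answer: 834/1001 ≈ 0.83317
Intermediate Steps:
h(46, 278)/(((28*(-11))*39)) = (-36*278)/(((28*(-11))*39)) = -10008/((-308*39)) = -10008/(-12012) = -10008*(-1/12012) = 834/1001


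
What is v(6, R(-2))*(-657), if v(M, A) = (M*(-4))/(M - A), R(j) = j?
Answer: 1971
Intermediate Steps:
v(M, A) = -4*M/(M - A) (v(M, A) = (-4*M)/(M - A) = -4*M/(M - A))
v(6, R(-2))*(-657) = (4*6/(-2 - 1*6))*(-657) = (4*6/(-2 - 6))*(-657) = (4*6/(-8))*(-657) = (4*6*(-⅛))*(-657) = -3*(-657) = 1971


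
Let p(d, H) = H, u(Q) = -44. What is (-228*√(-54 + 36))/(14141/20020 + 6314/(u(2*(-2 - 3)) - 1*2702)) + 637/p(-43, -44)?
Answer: -637/44 + 2089046960*I*√2/4865283 ≈ -14.477 + 607.23*I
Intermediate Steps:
(-228*√(-54 + 36))/(14141/20020 + 6314/(u(2*(-2 - 3)) - 1*2702)) + 637/p(-43, -44) = (-228*√(-54 + 36))/(14141/20020 + 6314/(-44 - 1*2702)) + 637/(-44) = (-684*I*√2)/(14141*(1/20020) + 6314/(-44 - 2702)) + 637*(-1/44) = (-684*I*√2)/(14141/20020 + 6314/(-2746)) - 637/44 = (-684*I*√2)/(14141/20020 + 6314*(-1/2746)) - 637/44 = (-684*I*√2)/(14141/20020 - 3157/1373) - 637/44 = (-684*I*√2)/(-43787547/27487460) - 637/44 = -684*I*√2*(-27487460/43787547) - 637/44 = 2089046960*I*√2/4865283 - 637/44 = -637/44 + 2089046960*I*√2/4865283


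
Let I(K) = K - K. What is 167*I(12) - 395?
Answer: -395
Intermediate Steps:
I(K) = 0
167*I(12) - 395 = 167*0 - 395 = 0 - 395 = -395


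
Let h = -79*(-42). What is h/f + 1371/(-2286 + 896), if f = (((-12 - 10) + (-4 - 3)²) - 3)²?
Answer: 318527/66720 ≈ 4.7741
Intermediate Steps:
h = 3318
f = 576 (f = ((-22 + (-7)²) - 3)² = ((-22 + 49) - 3)² = (27 - 3)² = 24² = 576)
h/f + 1371/(-2286 + 896) = 3318/576 + 1371/(-2286 + 896) = 3318*(1/576) + 1371/(-1390) = 553/96 + 1371*(-1/1390) = 553/96 - 1371/1390 = 318527/66720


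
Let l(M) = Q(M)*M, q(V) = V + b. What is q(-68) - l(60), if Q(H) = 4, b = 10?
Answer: -298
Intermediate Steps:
q(V) = 10 + V (q(V) = V + 10 = 10 + V)
l(M) = 4*M
q(-68) - l(60) = (10 - 68) - 4*60 = -58 - 1*240 = -58 - 240 = -298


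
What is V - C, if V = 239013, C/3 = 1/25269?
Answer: 2013206498/8423 ≈ 2.3901e+5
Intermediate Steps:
C = 1/8423 (C = 3/25269 = 3*(1/25269) = 1/8423 ≈ 0.00011872)
V - C = 239013 - 1*1/8423 = 239013 - 1/8423 = 2013206498/8423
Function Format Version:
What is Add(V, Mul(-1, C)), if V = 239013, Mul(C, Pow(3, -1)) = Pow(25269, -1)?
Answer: Rational(2013206498, 8423) ≈ 2.3901e+5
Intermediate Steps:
C = Rational(1, 8423) (C = Mul(3, Pow(25269, -1)) = Mul(3, Rational(1, 25269)) = Rational(1, 8423) ≈ 0.00011872)
Add(V, Mul(-1, C)) = Add(239013, Mul(-1, Rational(1, 8423))) = Add(239013, Rational(-1, 8423)) = Rational(2013206498, 8423)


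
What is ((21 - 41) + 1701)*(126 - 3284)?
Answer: -5308598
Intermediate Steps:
((21 - 41) + 1701)*(126 - 3284) = (-20 + 1701)*(-3158) = 1681*(-3158) = -5308598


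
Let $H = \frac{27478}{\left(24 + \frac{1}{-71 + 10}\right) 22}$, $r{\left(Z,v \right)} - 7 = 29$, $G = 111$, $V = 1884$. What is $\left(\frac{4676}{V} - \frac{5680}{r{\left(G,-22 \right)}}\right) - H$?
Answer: $- \frac{428685536}{2067219} \approx -207.37$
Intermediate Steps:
$r{\left(Z,v \right)} = 36$ ($r{\left(Z,v \right)} = 7 + 29 = 36$)
$H = \frac{76189}{1463}$ ($H = \frac{27478}{\left(24 + \frac{1}{-61}\right) 22} = \frac{27478}{\left(24 - \frac{1}{61}\right) 22} = \frac{27478}{\frac{1463}{61} \cdot 22} = \frac{27478}{\frac{32186}{61}} = 27478 \cdot \frac{61}{32186} = \frac{76189}{1463} \approx 52.077$)
$\left(\frac{4676}{V} - \frac{5680}{r{\left(G,-22 \right)}}\right) - H = \left(\frac{4676}{1884} - \frac{5680}{36}\right) - \frac{76189}{1463} = \left(4676 \cdot \frac{1}{1884} - \frac{1420}{9}\right) - \frac{76189}{1463} = \left(\frac{1169}{471} - \frac{1420}{9}\right) - \frac{76189}{1463} = - \frac{219433}{1413} - \frac{76189}{1463} = - \frac{428685536}{2067219}$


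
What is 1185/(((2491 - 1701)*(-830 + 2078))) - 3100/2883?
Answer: -83107/77376 ≈ -1.0741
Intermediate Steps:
1185/(((2491 - 1701)*(-830 + 2078))) - 3100/2883 = 1185/((790*1248)) - 3100*1/2883 = 1185/985920 - 100/93 = 1185*(1/985920) - 100/93 = 1/832 - 100/93 = -83107/77376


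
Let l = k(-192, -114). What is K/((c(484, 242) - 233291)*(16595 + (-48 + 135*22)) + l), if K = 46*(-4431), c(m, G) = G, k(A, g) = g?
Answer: 9706/216591307 ≈ 4.4813e-5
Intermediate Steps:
l = -114
K = -203826
K/((c(484, 242) - 233291)*(16595 + (-48 + 135*22)) + l) = -203826/((242 - 233291)*(16595 + (-48 + 135*22)) - 114) = -203826/(-233049*(16595 + (-48 + 2970)) - 114) = -203826/(-233049*(16595 + 2922) - 114) = -203826/(-233049*19517 - 114) = -203826/(-4548417333 - 114) = -203826/(-4548417447) = -203826*(-1/4548417447) = 9706/216591307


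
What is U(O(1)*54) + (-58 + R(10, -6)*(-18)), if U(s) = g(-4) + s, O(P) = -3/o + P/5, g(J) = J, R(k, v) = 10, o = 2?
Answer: -1561/5 ≈ -312.20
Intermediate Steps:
O(P) = -3/2 + P/5
U(s) = -4 + s
U(O(1)*54) + (-58 + R(10, -6)*(-18)) = (-4 + (-3/2 + (⅕)*1)*54) + (-58 + 10*(-18)) = (-4 + (-3/2 + ⅕)*54) + (-58 - 180) = (-4 - 13/10*54) - 238 = (-4 - 351/5) - 238 = -371/5 - 238 = -1561/5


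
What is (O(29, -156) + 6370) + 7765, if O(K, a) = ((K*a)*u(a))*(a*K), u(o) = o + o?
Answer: -6385557577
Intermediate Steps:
u(o) = 2*o
O(K, a) = 2*K²*a³ (O(K, a) = ((K*a)*(2*a))*(a*K) = (2*K*a²)*(K*a) = 2*K²*a³)
(O(29, -156) + 6370) + 7765 = (2*29²*(-156)³ + 6370) + 7765 = (2*841*(-3796416) + 6370) + 7765 = (-6385571712 + 6370) + 7765 = -6385565342 + 7765 = -6385557577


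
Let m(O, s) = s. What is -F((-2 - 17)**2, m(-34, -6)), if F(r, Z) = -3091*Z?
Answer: -18546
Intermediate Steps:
-F((-2 - 17)**2, m(-34, -6)) = -(-3091)*(-6) = -1*18546 = -18546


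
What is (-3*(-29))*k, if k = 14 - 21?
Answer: -609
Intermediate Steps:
k = -7
(-3*(-29))*k = -3*(-29)*(-7) = 87*(-7) = -609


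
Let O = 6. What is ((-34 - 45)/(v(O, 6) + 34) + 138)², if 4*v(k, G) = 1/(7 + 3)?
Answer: 34098576964/1852321 ≈ 18409.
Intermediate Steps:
v(k, G) = 1/40 (v(k, G) = 1/(4*(7 + 3)) = (¼)/10 = (¼)*(⅒) = 1/40)
((-34 - 45)/(v(O, 6) + 34) + 138)² = ((-34 - 45)/(1/40 + 34) + 138)² = (-79/1361/40 + 138)² = (-79*40/1361 + 138)² = (-3160/1361 + 138)² = (184658/1361)² = 34098576964/1852321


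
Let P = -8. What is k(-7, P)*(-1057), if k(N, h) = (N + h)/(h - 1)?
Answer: -5285/3 ≈ -1761.7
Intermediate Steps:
k(N, h) = (N + h)/(-1 + h)
k(-7, P)*(-1057) = ((-7 - 8)/(-1 - 8))*(-1057) = (-15/(-9))*(-1057) = -⅑*(-15)*(-1057) = (5/3)*(-1057) = -5285/3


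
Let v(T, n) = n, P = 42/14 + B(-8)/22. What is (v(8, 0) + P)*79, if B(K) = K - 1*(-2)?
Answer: 2370/11 ≈ 215.45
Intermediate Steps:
B(K) = 2 + K (B(K) = K + 2 = 2 + K)
P = 30/11 (P = 42/14 + (2 - 8)/22 = 42*(1/14) - 6*1/22 = 3 - 3/11 = 30/11 ≈ 2.7273)
(v(8, 0) + P)*79 = (0 + 30/11)*79 = (30/11)*79 = 2370/11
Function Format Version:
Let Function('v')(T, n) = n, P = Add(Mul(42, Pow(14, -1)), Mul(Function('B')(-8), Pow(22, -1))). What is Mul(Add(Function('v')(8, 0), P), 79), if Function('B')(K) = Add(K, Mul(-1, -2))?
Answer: Rational(2370, 11) ≈ 215.45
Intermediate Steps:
Function('B')(K) = Add(2, K) (Function('B')(K) = Add(K, 2) = Add(2, K))
P = Rational(30, 11) (P = Add(Mul(42, Pow(14, -1)), Mul(Add(2, -8), Pow(22, -1))) = Add(Mul(42, Rational(1, 14)), Mul(-6, Rational(1, 22))) = Add(3, Rational(-3, 11)) = Rational(30, 11) ≈ 2.7273)
Mul(Add(Function('v')(8, 0), P), 79) = Mul(Add(0, Rational(30, 11)), 79) = Mul(Rational(30, 11), 79) = Rational(2370, 11)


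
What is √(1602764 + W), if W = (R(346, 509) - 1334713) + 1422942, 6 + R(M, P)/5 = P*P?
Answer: 8*√46662 ≈ 1728.1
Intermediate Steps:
R(M, P) = -30 + 5*P² (R(M, P) = -30 + 5*(P*P) = -30 + 5*P²)
W = 1383604 (W = ((-30 + 5*509²) - 1334713) + 1422942 = ((-30 + 5*259081) - 1334713) + 1422942 = ((-30 + 1295405) - 1334713) + 1422942 = (1295375 - 1334713) + 1422942 = -39338 + 1422942 = 1383604)
√(1602764 + W) = √(1602764 + 1383604) = √2986368 = 8*√46662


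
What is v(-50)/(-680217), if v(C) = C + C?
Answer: 100/680217 ≈ 0.00014701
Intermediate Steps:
v(C) = 2*C
v(-50)/(-680217) = (2*(-50))/(-680217) = -100*(-1/680217) = 100/680217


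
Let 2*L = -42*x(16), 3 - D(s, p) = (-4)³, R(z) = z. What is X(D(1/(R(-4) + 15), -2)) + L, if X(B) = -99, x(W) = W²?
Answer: -5475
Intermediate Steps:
D(s, p) = 67 (D(s, p) = 3 - 1*(-4)³ = 3 - 1*(-64) = 3 + 64 = 67)
L = -5376 (L = (-42*16²)/2 = (-42*256)/2 = (½)*(-10752) = -5376)
X(D(1/(R(-4) + 15), -2)) + L = -99 - 5376 = -5475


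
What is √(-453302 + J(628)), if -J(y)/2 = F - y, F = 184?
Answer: I*√452414 ≈ 672.62*I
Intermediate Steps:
J(y) = -368 + 2*y (J(y) = -2*(184 - y) = -368 + 2*y)
√(-453302 + J(628)) = √(-453302 + (-368 + 2*628)) = √(-453302 + (-368 + 1256)) = √(-453302 + 888) = √(-452414) = I*√452414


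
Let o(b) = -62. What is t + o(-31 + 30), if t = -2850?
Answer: -2912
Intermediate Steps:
t + o(-31 + 30) = -2850 - 62 = -2912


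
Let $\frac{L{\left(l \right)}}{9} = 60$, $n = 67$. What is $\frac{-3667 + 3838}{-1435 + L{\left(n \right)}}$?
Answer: $- \frac{171}{895} \approx -0.19106$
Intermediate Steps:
$L{\left(l \right)} = 540$ ($L{\left(l \right)} = 9 \cdot 60 = 540$)
$\frac{-3667 + 3838}{-1435 + L{\left(n \right)}} = \frac{-3667 + 3838}{-1435 + 540} = \frac{171}{-895} = 171 \left(- \frac{1}{895}\right) = - \frac{171}{895}$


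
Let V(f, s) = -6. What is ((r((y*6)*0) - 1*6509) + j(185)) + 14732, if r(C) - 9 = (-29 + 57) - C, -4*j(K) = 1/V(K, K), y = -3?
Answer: 198241/24 ≈ 8260.0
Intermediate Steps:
j(K) = 1/24 (j(K) = -¼/(-6) = -¼*(-⅙) = 1/24)
r(C) = 37 - C (r(C) = 9 + ((-29 + 57) - C) = 9 + (28 - C) = 37 - C)
((r((y*6)*0) - 1*6509) + j(185)) + 14732 = (((37 - (-3*6)*0) - 1*6509) + 1/24) + 14732 = (((37 - (-18)*0) - 6509) + 1/24) + 14732 = (((37 - 1*0) - 6509) + 1/24) + 14732 = (((37 + 0) - 6509) + 1/24) + 14732 = ((37 - 6509) + 1/24) + 14732 = (-6472 + 1/24) + 14732 = -155327/24 + 14732 = 198241/24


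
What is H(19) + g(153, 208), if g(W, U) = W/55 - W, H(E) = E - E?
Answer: -8262/55 ≈ -150.22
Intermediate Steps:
H(E) = 0
g(W, U) = -54*W/55 (g(W, U) = W*(1/55) - W = W/55 - W = -54*W/55)
H(19) + g(153, 208) = 0 - 54/55*153 = 0 - 8262/55 = -8262/55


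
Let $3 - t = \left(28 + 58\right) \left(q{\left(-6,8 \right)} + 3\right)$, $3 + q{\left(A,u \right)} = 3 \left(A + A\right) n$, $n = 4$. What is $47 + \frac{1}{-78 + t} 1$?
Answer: $\frac{578524}{12309} \approx 47.0$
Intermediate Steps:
$q{\left(A,u \right)} = -3 + 24 A$ ($q{\left(A,u \right)} = -3 + 3 \left(A + A\right) 4 = -3 + 3 \cdot 2 A 4 = -3 + 6 A 4 = -3 + 24 A$)
$t = 12387$ ($t = 3 - \left(28 + 58\right) \left(\left(-3 + 24 \left(-6\right)\right) + 3\right) = 3 - 86 \left(\left(-3 - 144\right) + 3\right) = 3 - 86 \left(-147 + 3\right) = 3 - 86 \left(-144\right) = 3 - -12384 = 3 + 12384 = 12387$)
$47 + \frac{1}{-78 + t} 1 = 47 + \frac{1}{-78 + 12387} \cdot 1 = 47 + \frac{1}{12309} \cdot 1 = 47 + \frac{1}{12309} = \frac{578524}{12309}$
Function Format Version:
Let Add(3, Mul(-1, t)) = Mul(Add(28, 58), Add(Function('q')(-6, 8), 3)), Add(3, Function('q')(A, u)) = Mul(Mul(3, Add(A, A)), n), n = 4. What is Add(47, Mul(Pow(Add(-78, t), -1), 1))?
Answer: Rational(578524, 12309) ≈ 47.000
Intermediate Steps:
Function('q')(A, u) = Add(-3, Mul(24, A)) (Function('q')(A, u) = Add(-3, Mul(Mul(3, Add(A, A)), 4)) = Add(-3, Mul(Mul(3, Mul(2, A)), 4)) = Add(-3, Mul(Mul(6, A), 4)) = Add(-3, Mul(24, A)))
t = 12387 (t = Add(3, Mul(-1, Mul(Add(28, 58), Add(Add(-3, Mul(24, -6)), 3)))) = Add(3, Mul(-1, Mul(86, Add(Add(-3, -144), 3)))) = Add(3, Mul(-1, Mul(86, Add(-147, 3)))) = Add(3, Mul(-1, Mul(86, -144))) = Add(3, Mul(-1, -12384)) = Add(3, 12384) = 12387)
Add(47, Mul(Pow(Add(-78, t), -1), 1)) = Add(47, Mul(Pow(Add(-78, 12387), -1), 1)) = Add(47, Mul(Pow(12309, -1), 1)) = Add(47, Mul(Rational(1, 12309), 1)) = Add(47, Rational(1, 12309)) = Rational(578524, 12309)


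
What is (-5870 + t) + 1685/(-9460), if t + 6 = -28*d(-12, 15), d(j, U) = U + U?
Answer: -12707009/1892 ≈ -6716.2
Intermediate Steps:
d(j, U) = 2*U
t = -846 (t = -6 - 56*15 = -6 - 28*30 = -6 - 840 = -846)
(-5870 + t) + 1685/(-9460) = (-5870 - 846) + 1685/(-9460) = -6716 + 1685*(-1/9460) = -6716 - 337/1892 = -12707009/1892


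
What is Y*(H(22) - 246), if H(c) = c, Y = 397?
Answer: -88928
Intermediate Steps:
Y*(H(22) - 246) = 397*(22 - 246) = 397*(-224) = -88928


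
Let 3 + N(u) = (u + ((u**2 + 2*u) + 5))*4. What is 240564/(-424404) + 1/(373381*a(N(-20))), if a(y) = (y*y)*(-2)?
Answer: -9461897222985791/16692718066789122 ≈ -0.56683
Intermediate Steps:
N(u) = 17 + 4*u**2 + 12*u (N(u) = -3 + (u + ((u**2 + 2*u) + 5))*4 = -3 + (u + (5 + u**2 + 2*u))*4 = -3 + (5 + u**2 + 3*u)*4 = -3 + (20 + 4*u**2 + 12*u) = 17 + 4*u**2 + 12*u)
a(y) = -2*y**2 (a(y) = y**2*(-2) = -2*y**2)
240564/(-424404) + 1/(373381*a(N(-20))) = 240564/(-424404) + 1/(373381*((-2*(17 + 4*(-20)**2 + 12*(-20))**2))) = 240564*(-1/424404) + 1/(373381*((-2*(17 + 4*400 - 240)**2))) = -20047/35367 + 1/(373381*((-2*(17 + 1600 - 240)**2))) = -20047/35367 + 1/(373381*((-2*1377**2))) = -20047/35367 + 1/(373381*((-2*1896129))) = -20047/35367 + (1/373381)/(-3792258) = -20047/35367 + (1/373381)*(-1/3792258) = -20047/35367 - 1/1415957084298 = -9461897222985791/16692718066789122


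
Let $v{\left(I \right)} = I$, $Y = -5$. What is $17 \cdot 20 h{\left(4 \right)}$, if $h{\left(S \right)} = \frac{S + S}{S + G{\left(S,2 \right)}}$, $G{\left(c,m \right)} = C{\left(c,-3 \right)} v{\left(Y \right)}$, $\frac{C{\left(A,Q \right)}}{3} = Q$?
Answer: $\frac{2720}{49} \approx 55.51$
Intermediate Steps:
$C{\left(A,Q \right)} = 3 Q$
$G{\left(c,m \right)} = 45$ ($G{\left(c,m \right)} = 3 \left(-3\right) \left(-5\right) = \left(-9\right) \left(-5\right) = 45$)
$h{\left(S \right)} = \frac{2 S}{45 + S}$ ($h{\left(S \right)} = \frac{S + S}{S + 45} = \frac{2 S}{45 + S}$)
$17 \cdot 20 h{\left(4 \right)} = 17 \cdot 20 \cdot 2 \cdot 4 \frac{1}{45 + 4} = 340 \cdot 2 \cdot 4 \cdot \frac{1}{49} = 340 \cdot \frac{8}{49} = \frac{2720}{49}$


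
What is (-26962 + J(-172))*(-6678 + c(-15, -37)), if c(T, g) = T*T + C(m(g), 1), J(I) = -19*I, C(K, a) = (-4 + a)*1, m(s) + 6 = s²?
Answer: 152968464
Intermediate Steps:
m(s) = -6 + s²
C(K, a) = -4 + a
c(T, g) = -3 + T² (c(T, g) = T*T + (-4 + 1) = T² - 3 = -3 + T²)
(-26962 + J(-172))*(-6678 + c(-15, -37)) = (-26962 - 19*(-172))*(-6678 + (-3 + (-15)²)) = (-26962 + 3268)*(-6678 + (-3 + 225)) = -23694*(-6678 + 222) = -23694*(-6456) = 152968464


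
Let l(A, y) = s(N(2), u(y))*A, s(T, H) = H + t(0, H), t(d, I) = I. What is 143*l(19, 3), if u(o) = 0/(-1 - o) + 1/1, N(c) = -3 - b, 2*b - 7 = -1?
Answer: 5434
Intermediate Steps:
b = 3 (b = 7/2 + (1/2)*(-1) = 7/2 - 1/2 = 3)
N(c) = -6 (N(c) = -3 - 1*3 = -3 - 3 = -6)
u(o) = 1 (u(o) = 0 + 1*1 = 0 + 1 = 1)
s(T, H) = 2*H (s(T, H) = H + H = 2*H)
l(A, y) = 2*A (l(A, y) = (2*1)*A = 2*A)
143*l(19, 3) = 143*(2*19) = 143*38 = 5434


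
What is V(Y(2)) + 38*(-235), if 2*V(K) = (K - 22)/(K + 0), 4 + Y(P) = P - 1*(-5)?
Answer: -53599/6 ≈ -8933.2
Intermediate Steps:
Y(P) = 1 + P (Y(P) = -4 + (P - 1*(-5)) = -4 + (P + 5) = -4 + (5 + P) = 1 + P)
V(K) = (-22 + K)/(2*K) (V(K) = ((K - 22)/(K + 0))/2 = ((-22 + K)/K)/2 = (-22 + K)/(2*K))
V(Y(2)) + 38*(-235) = (-22 + (1 + 2))/(2*(1 + 2)) + 38*(-235) = (½)*(-22 + 3)/3 - 8930 = (½)*(⅓)*(-19) - 8930 = -19/6 - 8930 = -53599/6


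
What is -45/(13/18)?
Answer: -810/13 ≈ -62.308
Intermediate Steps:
-45/(13/18) = -45/(13*(1/18)) = -45/13/18 = -45*18/13 = -810/13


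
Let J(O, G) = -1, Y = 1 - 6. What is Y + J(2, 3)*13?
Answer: -18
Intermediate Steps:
Y = -5
Y + J(2, 3)*13 = -5 - 1*13 = -5 - 13 = -18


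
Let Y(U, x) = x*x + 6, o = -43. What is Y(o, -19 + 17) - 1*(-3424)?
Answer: 3434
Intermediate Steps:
Y(U, x) = 6 + x² (Y(U, x) = x² + 6 = 6 + x²)
Y(o, -19 + 17) - 1*(-3424) = (6 + (-19 + 17)²) - 1*(-3424) = (6 + (-2)²) + 3424 = (6 + 4) + 3424 = 10 + 3424 = 3434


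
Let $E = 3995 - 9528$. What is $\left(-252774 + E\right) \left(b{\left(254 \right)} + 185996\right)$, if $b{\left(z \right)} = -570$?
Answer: $-47896833782$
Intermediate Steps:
$E = -5533$
$\left(-252774 + E\right) \left(b{\left(254 \right)} + 185996\right) = \left(-252774 - 5533\right) \left(-570 + 185996\right) = \left(-258307\right) 185426 = -47896833782$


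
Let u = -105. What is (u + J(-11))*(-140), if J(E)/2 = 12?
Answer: 11340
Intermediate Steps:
J(E) = 24 (J(E) = 2*12 = 24)
(u + J(-11))*(-140) = (-105 + 24)*(-140) = -81*(-140) = 11340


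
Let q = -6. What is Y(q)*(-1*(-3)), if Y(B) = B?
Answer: -18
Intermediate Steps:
Y(q)*(-1*(-3)) = -(-6)*(-3) = -6*3 = -18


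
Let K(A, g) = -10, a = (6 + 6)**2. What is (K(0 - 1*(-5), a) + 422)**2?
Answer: 169744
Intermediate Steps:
a = 144 (a = 12**2 = 144)
(K(0 - 1*(-5), a) + 422)**2 = (-10 + 422)**2 = 412**2 = 169744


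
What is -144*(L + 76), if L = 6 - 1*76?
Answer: -864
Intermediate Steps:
L = -70 (L = 6 - 76 = -70)
-144*(L + 76) = -144*(-70 + 76) = -144*6 = -864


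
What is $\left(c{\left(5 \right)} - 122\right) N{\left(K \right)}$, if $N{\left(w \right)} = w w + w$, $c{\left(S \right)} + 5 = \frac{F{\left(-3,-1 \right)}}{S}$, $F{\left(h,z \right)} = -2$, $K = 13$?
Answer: $- \frac{115934}{5} \approx -23187.0$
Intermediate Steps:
$c{\left(S \right)} = -5 - \frac{2}{S}$
$N{\left(w \right)} = w + w^{2}$ ($N{\left(w \right)} = w^{2} + w = w + w^{2}$)
$\left(c{\left(5 \right)} - 122\right) N{\left(K \right)} = \left(\left(-5 - \frac{2}{5}\right) - 122\right) 13 \left(1 + 13\right) = \left(\left(-5 - \frac{2}{5}\right) - 122\right) 13 \cdot 14 = \left(\left(-5 - \frac{2}{5}\right) - 122\right) 182 = \left(- \frac{27}{5} - 122\right) 182 = \left(- \frac{637}{5}\right) 182 = - \frac{115934}{5}$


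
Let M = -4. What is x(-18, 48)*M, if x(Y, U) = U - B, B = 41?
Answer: -28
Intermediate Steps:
x(Y, U) = -41 + U (x(Y, U) = U - 1*41 = U - 41 = -41 + U)
x(-18, 48)*M = (-41 + 48)*(-4) = 7*(-4) = -28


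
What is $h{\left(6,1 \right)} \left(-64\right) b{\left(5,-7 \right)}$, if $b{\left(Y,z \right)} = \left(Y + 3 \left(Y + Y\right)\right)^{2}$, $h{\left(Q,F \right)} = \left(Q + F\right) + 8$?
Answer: $-1176000$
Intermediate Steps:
$h{\left(Q,F \right)} = 8 + F + Q$ ($h{\left(Q,F \right)} = \left(F + Q\right) + 8 = 8 + F + Q$)
$b{\left(Y,z \right)} = 49 Y^{2}$ ($b{\left(Y,z \right)} = \left(Y + 3 \cdot 2 Y\right)^{2} = \left(Y + 6 Y\right)^{2} = \left(7 Y\right)^{2} = 49 Y^{2}$)
$h{\left(6,1 \right)} \left(-64\right) b{\left(5,-7 \right)} = \left(8 + 1 + 6\right) \left(-64\right) 49 \cdot 5^{2} = 15 \left(-64\right) 49 \cdot 25 = \left(-960\right) 1225 = -1176000$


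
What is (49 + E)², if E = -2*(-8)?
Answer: 4225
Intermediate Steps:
E = 16
(49 + E)² = (49 + 16)² = 65² = 4225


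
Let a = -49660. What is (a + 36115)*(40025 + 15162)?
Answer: -747507915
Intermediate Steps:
(a + 36115)*(40025 + 15162) = (-49660 + 36115)*(40025 + 15162) = -13545*55187 = -747507915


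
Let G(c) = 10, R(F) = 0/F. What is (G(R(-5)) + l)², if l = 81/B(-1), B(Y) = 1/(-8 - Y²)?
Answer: 516961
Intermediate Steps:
R(F) = 0
l = -729 (l = 81/((-1/(8 + (-1)²))) = 81/((-1/(8 + 1))) = 81/((-1/9)) = 81/((-1*⅑)) = 81/(-⅑) = 81*(-9) = -729)
(G(R(-5)) + l)² = (10 - 729)² = (-719)² = 516961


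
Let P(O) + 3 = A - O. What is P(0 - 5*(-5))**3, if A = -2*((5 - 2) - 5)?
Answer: -13824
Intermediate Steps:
A = 4 (A = -2*(3 - 5) = -2*(-2) = 4)
P(O) = 1 - O (P(O) = -3 + (4 - O) = 1 - O)
P(0 - 5*(-5))**3 = (1 - (0 - 5*(-5)))**3 = (1 - (0 + 25))**3 = (1 - 1*25)**3 = (1 - 25)**3 = (-24)**3 = -13824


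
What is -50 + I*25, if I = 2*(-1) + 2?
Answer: -50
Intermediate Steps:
I = 0 (I = -2 + 2 = 0)
-50 + I*25 = -50 + 0*25 = -50 + 0 = -50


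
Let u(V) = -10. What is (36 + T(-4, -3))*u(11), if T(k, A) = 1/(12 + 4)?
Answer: -2885/8 ≈ -360.63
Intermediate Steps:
T(k, A) = 1/16
(36 + T(-4, -3))*u(11) = (36 + 1/16)*(-10) = (577/16)*(-10) = -2885/8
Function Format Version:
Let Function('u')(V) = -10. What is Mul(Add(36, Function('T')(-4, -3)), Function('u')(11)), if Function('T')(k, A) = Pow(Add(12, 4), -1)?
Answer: Rational(-2885, 8) ≈ -360.63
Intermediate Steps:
Function('T')(k, A) = Rational(1, 16) (Function('T')(k, A) = Pow(16, -1) = Rational(1, 16))
Mul(Add(36, Function('T')(-4, -3)), Function('u')(11)) = Mul(Add(36, Rational(1, 16)), -10) = Mul(Rational(577, 16), -10) = Rational(-2885, 8)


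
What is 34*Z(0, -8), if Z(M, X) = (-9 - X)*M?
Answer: 0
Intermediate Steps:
Z(M, X) = M*(-9 - X)
34*Z(0, -8) = 34*(-1*0*(9 - 8)) = 34*(-1*0*1) = 34*0 = 0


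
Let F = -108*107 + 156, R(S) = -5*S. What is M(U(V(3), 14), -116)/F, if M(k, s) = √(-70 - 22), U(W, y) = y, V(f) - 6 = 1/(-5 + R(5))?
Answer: -I*√23/5700 ≈ -0.00084137*I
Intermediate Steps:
V(f) = 179/30 (V(f) = 6 + 1/(-5 - 5*5) = 6 + 1/(-5 - 25) = 6 + 1/(-30) = 6 - 1/30 = 179/30)
F = -11400 (F = -11556 + 156 = -11400)
M(k, s) = 2*I*√23 (M(k, s) = √(-92) = 2*I*√23)
M(U(V(3), 14), -116)/F = (2*I*√23)/(-11400) = (2*I*√23)*(-1/11400) = -I*√23/5700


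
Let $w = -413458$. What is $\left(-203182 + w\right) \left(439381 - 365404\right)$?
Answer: $-45617177280$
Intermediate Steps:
$\left(-203182 + w\right) \left(439381 - 365404\right) = \left(-203182 - 413458\right) \left(439381 - 365404\right) = \left(-616640\right) 73977 = -45617177280$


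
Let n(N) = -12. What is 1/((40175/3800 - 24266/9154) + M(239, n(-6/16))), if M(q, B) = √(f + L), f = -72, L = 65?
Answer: 547720106456/4822771842263 - 484004055616*I*√7/33759402895841 ≈ 0.11357 - 0.037932*I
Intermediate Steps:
M(q, B) = I*√7 (M(q, B) = √(-72 + 65) = √(-7) = I*√7)
1/((40175/3800 - 24266/9154) + M(239, n(-6/16))) = 1/((40175/3800 - 24266/9154) + I*√7) = 1/((40175*(1/3800) - 24266*1/9154) + I*√7) = 1/((1607/152 - 12133/4577) + I*√7) = 1/(5511023/695704 + I*√7)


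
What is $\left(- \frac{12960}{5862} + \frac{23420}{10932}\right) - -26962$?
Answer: $\frac{71992158697}{2670141} \approx 26962.0$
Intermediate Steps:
$\left(- \frac{12960}{5862} + \frac{23420}{10932}\right) - -26962 = \left(\left(-12960\right) \frac{1}{5862} + 23420 \cdot \frac{1}{10932}\right) + 26962 = \left(- \frac{2160}{977} + \frac{5855}{2733}\right) + 26962 = - \frac{182945}{2670141} + 26962 = \frac{71992158697}{2670141}$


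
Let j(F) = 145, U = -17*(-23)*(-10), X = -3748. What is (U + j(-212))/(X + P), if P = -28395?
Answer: 3765/32143 ≈ 0.11713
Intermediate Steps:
U = -3910 (U = 391*(-10) = -3910)
(U + j(-212))/(X + P) = (-3910 + 145)/(-3748 - 28395) = -3765/(-32143) = -3765*(-1/32143) = 3765/32143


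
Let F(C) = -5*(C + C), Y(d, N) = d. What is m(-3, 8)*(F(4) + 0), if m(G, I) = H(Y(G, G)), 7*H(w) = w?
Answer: 120/7 ≈ 17.143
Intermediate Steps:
H(w) = w/7
m(G, I) = G/7
F(C) = -10*C
m(-3, 8)*(F(4) + 0) = ((⅐)*(-3))*(-10*4 + 0) = -3*(-40 + 0)/7 = -3/7*(-40) = 120/7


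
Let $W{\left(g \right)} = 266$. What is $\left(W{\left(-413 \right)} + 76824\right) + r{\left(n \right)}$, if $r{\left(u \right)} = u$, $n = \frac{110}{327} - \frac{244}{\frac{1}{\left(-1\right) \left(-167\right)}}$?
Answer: $\frac{11883944}{327} \approx 36342.0$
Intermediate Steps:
$n = - \frac{13324486}{327}$ ($n = 110 \cdot \frac{1}{327} - \frac{244}{\frac{1}{167}} = \frac{110}{327} - 244 \frac{1}{\frac{1}{167}} = \frac{110}{327} - 40748 = - \frac{13324486}{327} \approx -40748.0$)
$\left(W{\left(-413 \right)} + 76824\right) + r{\left(n \right)} = \left(266 + 76824\right) - \frac{13324486}{327} = 77090 - \frac{13324486}{327} = \frac{11883944}{327}$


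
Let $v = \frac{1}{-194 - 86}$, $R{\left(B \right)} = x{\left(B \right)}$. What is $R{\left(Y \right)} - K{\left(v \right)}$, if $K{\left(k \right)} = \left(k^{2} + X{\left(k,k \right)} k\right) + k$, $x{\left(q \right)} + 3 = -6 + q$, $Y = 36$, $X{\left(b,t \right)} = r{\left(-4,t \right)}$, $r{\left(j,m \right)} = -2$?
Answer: $\frac{2116519}{78400} \approx 26.996$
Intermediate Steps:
$X{\left(b,t \right)} = -2$
$x{\left(q \right)} = -9 + q$ ($x{\left(q \right)} = -3 + \left(-6 + q\right) = -9 + q$)
$R{\left(B \right)} = -9 + B$
$v = - \frac{1}{280}$ ($v = \frac{1}{-280} = - \frac{1}{280} \approx -0.0035714$)
$K{\left(k \right)} = k^{2} - k$ ($K{\left(k \right)} = \left(k^{2} - 2 k\right) + k = k^{2} - k$)
$R{\left(Y \right)} - K{\left(v \right)} = \left(-9 + 36\right) - - \frac{-1 - \frac{1}{280}}{280} = 27 - \left(- \frac{1}{280}\right) \left(- \frac{281}{280}\right) = 27 - \frac{281}{78400} = \frac{2116519}{78400}$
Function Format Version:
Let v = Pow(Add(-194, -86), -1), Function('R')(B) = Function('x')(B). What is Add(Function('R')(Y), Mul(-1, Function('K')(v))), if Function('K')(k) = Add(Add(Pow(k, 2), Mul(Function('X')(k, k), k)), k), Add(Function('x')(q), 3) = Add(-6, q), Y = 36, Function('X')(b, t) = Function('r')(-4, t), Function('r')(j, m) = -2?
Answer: Rational(2116519, 78400) ≈ 26.996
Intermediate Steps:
Function('X')(b, t) = -2
Function('x')(q) = Add(-9, q) (Function('x')(q) = Add(-3, Add(-6, q)) = Add(-9, q))
Function('R')(B) = Add(-9, B)
v = Rational(-1, 280) (v = Pow(-280, -1) = Rational(-1, 280) ≈ -0.0035714)
Function('K')(k) = Add(Pow(k, 2), Mul(-1, k)) (Function('K')(k) = Add(Add(Pow(k, 2), Mul(-2, k)), k) = Add(Pow(k, 2), Mul(-1, k)))
Add(Function('R')(Y), Mul(-1, Function('K')(v))) = Add(Add(-9, 36), Mul(-1, Mul(Rational(-1, 280), Add(-1, Rational(-1, 280))))) = Add(27, Mul(-1, Mul(Rational(-1, 280), Rational(-281, 280)))) = Add(27, Mul(-1, Rational(281, 78400))) = Add(27, Rational(-281, 78400)) = Rational(2116519, 78400)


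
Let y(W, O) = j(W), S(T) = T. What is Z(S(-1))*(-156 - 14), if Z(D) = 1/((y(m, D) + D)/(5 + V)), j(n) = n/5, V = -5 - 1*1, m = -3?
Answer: -425/4 ≈ -106.25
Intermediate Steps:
V = -6 (V = -5 - 1 = -6)
j(n) = n/5 (j(n) = n*(⅕) = n/5)
y(W, O) = W/5
Z(D) = 1/(⅗ - D) (Z(D) = 1/(((⅕)*(-3) + D)/(5 - 6)) = 1/((-⅗ + D)/(-1)) = 1/((-⅗ + D)*(-1)) = 1/(⅗ - D))
Z(S(-1))*(-156 - 14) = (-5/(-3 + 5*(-1)))*(-156 - 14) = -5/(-3 - 5)*(-170) = -5/(-8)*(-170) = -5*(-⅛)*(-170) = (5/8)*(-170) = -425/4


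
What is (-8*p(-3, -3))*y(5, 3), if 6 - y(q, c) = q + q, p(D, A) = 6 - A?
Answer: 288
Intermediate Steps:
y(q, c) = 6 - 2*q (y(q, c) = 6 - (q + q) = 6 - 2*q)
(-8*p(-3, -3))*y(5, 3) = (-8*(6 - 1*(-3)))*(6 - 2*5) = (-8*(6 + 3))*(6 - 10) = -8*9*(-4) = -72*(-4) = 288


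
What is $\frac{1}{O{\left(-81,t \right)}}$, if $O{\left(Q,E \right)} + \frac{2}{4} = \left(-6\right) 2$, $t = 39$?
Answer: $- \frac{2}{25} \approx -0.08$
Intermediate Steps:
$O{\left(Q,E \right)} = - \frac{25}{2}$ ($O{\left(Q,E \right)} = - \frac{1}{2} - 12 = - \frac{25}{2}$)
$\frac{1}{O{\left(-81,t \right)}} = \frac{1}{- \frac{25}{2}} = - \frac{2}{25}$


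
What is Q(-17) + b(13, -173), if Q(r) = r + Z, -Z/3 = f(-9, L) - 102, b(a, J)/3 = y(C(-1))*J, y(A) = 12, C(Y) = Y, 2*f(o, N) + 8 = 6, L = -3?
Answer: -5936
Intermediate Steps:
f(o, N) = -1 (f(o, N) = -4 + (1/2)*6 = -4 + 3 = -1)
b(a, J) = 36*J (b(a, J) = 3*(12*J) = 36*J)
Z = 309 (Z = -3*(-1 - 102) = -3*(-103) = 309)
Q(r) = 309 + r (Q(r) = r + 309 = 309 + r)
Q(-17) + b(13, -173) = (309 - 17) + 36*(-173) = 292 - 6228 = -5936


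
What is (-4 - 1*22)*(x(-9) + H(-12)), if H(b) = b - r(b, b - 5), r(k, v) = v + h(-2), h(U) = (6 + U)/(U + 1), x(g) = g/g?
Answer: -260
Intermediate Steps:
x(g) = 1
h(U) = (6 + U)/(1 + U)
r(k, v) = -4 + v (r(k, v) = v + (6 - 2)/(1 - 2) = v + 4/(-1) = v - 1*4 = v - 4 = -4 + v)
H(b) = 9 (H(b) = b - (-4 + (b - 5)) = b - (-4 + (-5 + b)) = b - (-9 + b) = b + (9 - b) = 9)
(-4 - 1*22)*(x(-9) + H(-12)) = (-4 - 1*22)*(1 + 9) = (-4 - 22)*10 = -26*10 = -260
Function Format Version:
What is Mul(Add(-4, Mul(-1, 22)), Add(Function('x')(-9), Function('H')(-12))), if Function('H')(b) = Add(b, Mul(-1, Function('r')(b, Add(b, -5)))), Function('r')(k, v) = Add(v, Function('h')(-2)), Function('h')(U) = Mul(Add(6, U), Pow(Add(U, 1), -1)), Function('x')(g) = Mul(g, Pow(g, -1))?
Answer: -260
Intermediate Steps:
Function('x')(g) = 1
Function('h')(U) = Mul(Pow(Add(1, U), -1), Add(6, U)) (Function('h')(U) = Mul(Add(6, U), Pow(Add(1, U), -1)) = Mul(Pow(Add(1, U), -1), Add(6, U)))
Function('r')(k, v) = Add(-4, v) (Function('r')(k, v) = Add(v, Mul(Pow(Add(1, -2), -1), Add(6, -2))) = Add(v, Mul(Pow(-1, -1), 4)) = Add(v, Mul(-1, 4)) = Add(v, -4) = Add(-4, v))
Function('H')(b) = 9 (Function('H')(b) = Add(b, Mul(-1, Add(-4, Add(b, -5)))) = Add(b, Mul(-1, Add(-4, Add(-5, b)))) = Add(b, Mul(-1, Add(-9, b))) = Add(b, Add(9, Mul(-1, b))) = 9)
Mul(Add(-4, Mul(-1, 22)), Add(Function('x')(-9), Function('H')(-12))) = Mul(Add(-4, Mul(-1, 22)), Add(1, 9)) = Mul(Add(-4, -22), 10) = Mul(-26, 10) = -260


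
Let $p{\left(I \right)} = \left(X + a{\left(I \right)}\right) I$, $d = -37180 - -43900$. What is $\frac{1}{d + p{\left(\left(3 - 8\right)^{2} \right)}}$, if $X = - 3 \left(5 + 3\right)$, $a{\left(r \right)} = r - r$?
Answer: $\frac{1}{6120} \approx 0.0001634$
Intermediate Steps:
$a{\left(r \right)} = 0$
$X = -24$ ($X = \left(-3\right) 8 = -24$)
$d = 6720$ ($d = -37180 + 43900 = 6720$)
$p{\left(I \right)} = - 24 I$ ($p{\left(I \right)} = \left(-24 + 0\right) I = - 24 I$)
$\frac{1}{d + p{\left(\left(3 - 8\right)^{2} \right)}} = \frac{1}{6720 - 24 \left(3 - 8\right)^{2}} = \frac{1}{6720 - 24 \left(-5\right)^{2}} = \frac{1}{6720 - 600} = \frac{1}{6120}$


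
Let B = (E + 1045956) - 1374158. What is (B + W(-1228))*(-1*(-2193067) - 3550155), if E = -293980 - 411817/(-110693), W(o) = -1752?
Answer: 93726895196736160/110693 ≈ 8.4673e+11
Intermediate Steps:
E = -32541116323/110693 (E = -293980 - 411817*(-1/110693) = -293980 + 411817/110693 = -32541116323/110693 ≈ -2.9398e+5)
B = -68870780309/110693 (B = (-32541116323/110693 + 1045956) - 1374158 = 83238891185/110693 - 1374158 = -68870780309/110693 ≈ -6.2218e+5)
(B + W(-1228))*(-1*(-2193067) - 3550155) = (-68870780309/110693 - 1752)*(-1*(-2193067) - 3550155) = -69064714445*(2193067 - 3550155)/110693 = -69064714445/110693*(-1357088) = 93726895196736160/110693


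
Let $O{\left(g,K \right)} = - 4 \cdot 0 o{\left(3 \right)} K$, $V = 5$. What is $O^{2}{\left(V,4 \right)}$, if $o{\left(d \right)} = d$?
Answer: $0$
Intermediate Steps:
$O{\left(g,K \right)} = 0$ ($O{\left(g,K \right)} = - 4 \cdot 0 \cdot 3 K = \left(-4\right) 0 K = 0 K = 0$)
$O^{2}{\left(V,4 \right)} = 0^{2} = 0$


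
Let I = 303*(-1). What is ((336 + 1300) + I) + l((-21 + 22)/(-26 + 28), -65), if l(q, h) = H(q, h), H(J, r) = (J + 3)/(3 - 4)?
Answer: 2659/2 ≈ 1329.5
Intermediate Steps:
H(J, r) = -3 - J (H(J, r) = (3 + J)/(-1) = (3 + J)*(-1) = -3 - J)
I = -303
l(q, h) = -3 - q
((336 + 1300) + I) + l((-21 + 22)/(-26 + 28), -65) = ((336 + 1300) - 303) + (-3 - (-21 + 22)/(-26 + 28)) = (1636 - 303) + (-3 - 1/2) = 1333 + (-3 - 1/2) = 1333 - 7/2 = 2659/2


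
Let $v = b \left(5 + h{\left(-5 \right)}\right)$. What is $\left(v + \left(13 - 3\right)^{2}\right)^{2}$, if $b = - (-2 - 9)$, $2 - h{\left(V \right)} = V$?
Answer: $53824$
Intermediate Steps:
$h{\left(V \right)} = 2 - V$
$b = 11$ ($b = - (-2 - 9) = \left(-1\right) \left(-11\right) = 11$)
$v = 132$ ($v = 11 \left(5 + \left(2 - -5\right)\right) = 11 \left(5 + \left(2 + 5\right)\right) = 11 \left(5 + 7\right) = 11 \cdot 12 = 132$)
$\left(v + \left(13 - 3\right)^{2}\right)^{2} = \left(132 + \left(13 - 3\right)^{2}\right)^{2} = \left(132 + 10^{2}\right)^{2} = \left(132 + 100\right)^{2} = 232^{2} = 53824$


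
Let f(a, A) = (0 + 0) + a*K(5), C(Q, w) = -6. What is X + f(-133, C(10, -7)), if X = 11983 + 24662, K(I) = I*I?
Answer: 33320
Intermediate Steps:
K(I) = I**2
f(a, A) = 25*a (f(a, A) = (0 + 0) + a*5**2 = 0 + a*25 = 0 + 25*a = 25*a)
X = 36645
X + f(-133, C(10, -7)) = 36645 + 25*(-133) = 36645 - 3325 = 33320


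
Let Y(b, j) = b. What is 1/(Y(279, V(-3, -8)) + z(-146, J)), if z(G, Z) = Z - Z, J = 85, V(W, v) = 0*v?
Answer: 1/279 ≈ 0.0035842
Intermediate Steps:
V(W, v) = 0
z(G, Z) = 0
1/(Y(279, V(-3, -8)) + z(-146, J)) = 1/(279 + 0) = 1/279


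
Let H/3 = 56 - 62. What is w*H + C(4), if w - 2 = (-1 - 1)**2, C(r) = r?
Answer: -104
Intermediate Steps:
H = -18 (H = 3*(56 - 62) = 3*(-6) = -18)
w = 6 (w = 2 + (-1 - 1)**2 = 2 + (-2)**2 = 2 + 4 = 6)
w*H + C(4) = 6*(-18) + 4 = -108 + 4 = -104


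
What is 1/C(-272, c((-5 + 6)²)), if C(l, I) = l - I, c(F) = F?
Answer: -1/273 ≈ -0.0036630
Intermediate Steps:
1/C(-272, c((-5 + 6)²)) = 1/(-272 - (-5 + 6)²) = 1/(-272 - 1*1²) = 1/(-272 - 1*1) = 1/(-272 - 1) = 1/(-273) = -1/273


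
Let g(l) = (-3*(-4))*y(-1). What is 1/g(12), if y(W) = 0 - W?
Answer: 1/12 ≈ 0.083333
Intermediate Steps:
y(W) = -W
g(l) = 12 (g(l) = (-3*(-4))*(-1*(-1)) = 12*1 = 12)
1/g(12) = 1/12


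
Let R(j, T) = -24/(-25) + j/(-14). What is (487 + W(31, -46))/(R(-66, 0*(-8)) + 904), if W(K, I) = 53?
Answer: 94500/159193 ≈ 0.59362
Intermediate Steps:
R(j, T) = 24/25 - j/14 (R(j, T) = -24*(-1/25) + j*(-1/14) = 24/25 - j/14)
(487 + W(31, -46))/(R(-66, 0*(-8)) + 904) = (487 + 53)/((24/25 - 1/14*(-66)) + 904) = 540/((24/25 + 33/7) + 904) = 540/(993/175 + 904) = 540/(159193/175) = 540*(175/159193) = 94500/159193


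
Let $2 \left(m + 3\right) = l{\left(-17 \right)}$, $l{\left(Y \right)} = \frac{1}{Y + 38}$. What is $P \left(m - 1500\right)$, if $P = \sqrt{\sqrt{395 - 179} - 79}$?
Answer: $- \frac{63125 i \sqrt{79 - 6 \sqrt{6}}}{42} \approx - 12052.0 i$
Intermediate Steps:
$l{\left(Y \right)} = \frac{1}{38 + Y}$
$m = - \frac{125}{42}$ ($m = -3 + \frac{1}{2 \left(38 - 17\right)} = -3 + \frac{1}{2 \cdot 21} = -3 + \frac{1}{2} \cdot \frac{1}{21} = -3 + \frac{1}{42} = - \frac{125}{42} \approx -2.9762$)
$P = \sqrt{-79 + 6 \sqrt{6}}$ ($P = \sqrt{\sqrt{216} - 79} = \sqrt{6 \sqrt{6} - 79} = \sqrt{-79 + 6 \sqrt{6}} \approx 8.0189 i$)
$P \left(m - 1500\right) = \sqrt{-79 + 6 \sqrt{6}} \left(- \frac{125}{42} - 1500\right) = \sqrt{-79 + 6 \sqrt{6}} \left(- \frac{63125}{42}\right) = - \frac{63125 \sqrt{-79 + 6 \sqrt{6}}}{42}$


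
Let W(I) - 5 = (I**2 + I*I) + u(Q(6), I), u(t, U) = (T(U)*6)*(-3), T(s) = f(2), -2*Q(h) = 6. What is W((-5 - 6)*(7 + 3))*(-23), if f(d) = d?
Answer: -555887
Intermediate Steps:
Q(h) = -3 (Q(h) = -1/2*6 = -3)
T(s) = 2
u(t, U) = -36 (u(t, U) = (2*6)*(-3) = 12*(-3) = -36)
W(I) = -31 + 2*I**2 (W(I) = 5 + ((I**2 + I*I) - 36) = 5 + ((I**2 + I**2) - 36) = 5 + (2*I**2 - 36) = 5 + (-36 + 2*I**2) = -31 + 2*I**2)
W((-5 - 6)*(7 + 3))*(-23) = (-31 + 2*((-5 - 6)*(7 + 3))**2)*(-23) = (-31 + 2*(-11*10)**2)*(-23) = (-31 + 2*(-110)**2)*(-23) = (-31 + 2*12100)*(-23) = (-31 + 24200)*(-23) = 24169*(-23) = -555887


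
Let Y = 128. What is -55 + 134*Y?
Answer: 17097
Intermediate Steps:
-55 + 134*Y = -55 + 134*128 = -55 + 17152 = 17097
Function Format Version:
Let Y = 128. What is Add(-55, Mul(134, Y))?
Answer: 17097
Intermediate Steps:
Add(-55, Mul(134, Y)) = Add(-55, Mul(134, 128)) = Add(-55, 17152) = 17097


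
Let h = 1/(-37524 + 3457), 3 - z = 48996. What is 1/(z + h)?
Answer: -34067/1669044532 ≈ -2.0411e-5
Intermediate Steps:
z = -48993 (z = 3 - 1*48996 = 3 - 48996 = -48993)
h = -1/34067 (h = 1/(-34067) = -1/34067 ≈ -2.9354e-5)
1/(z + h) = 1/(-48993 - 1/34067) = 1/(-1669044532/34067) = -34067/1669044532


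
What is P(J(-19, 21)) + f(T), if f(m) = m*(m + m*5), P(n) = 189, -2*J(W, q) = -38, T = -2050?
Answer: 25215189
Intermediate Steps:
J(W, q) = 19 (J(W, q) = -½*(-38) = 19)
f(m) = 6*m² (f(m) = m*(m + 5*m) = m*(6*m) = 6*m²)
P(J(-19, 21)) + f(T) = 189 + 6*(-2050)² = 189 + 6*4202500 = 189 + 25215000 = 25215189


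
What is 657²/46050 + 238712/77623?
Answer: 14832859309/1191513050 ≈ 12.449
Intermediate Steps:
657²/46050 + 238712/77623 = 431649*(1/46050) + 238712*(1/77623) = 143883/15350 + 238712/77623 = 14832859309/1191513050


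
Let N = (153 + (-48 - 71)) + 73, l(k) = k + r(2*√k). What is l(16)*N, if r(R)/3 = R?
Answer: 4280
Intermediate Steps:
r(R) = 3*R
l(k) = k + 6*√k (l(k) = k + 3*(2*√k) = k + 6*√k)
N = 107 (N = (153 - 119) + 73 = 34 + 73 = 107)
l(16)*N = (16 + 6*√16)*107 = (16 + 6*4)*107 = (16 + 24)*107 = 40*107 = 4280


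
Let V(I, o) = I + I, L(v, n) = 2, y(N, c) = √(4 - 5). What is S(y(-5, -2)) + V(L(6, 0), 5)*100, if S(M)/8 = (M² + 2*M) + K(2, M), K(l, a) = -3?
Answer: 368 + 16*I ≈ 368.0 + 16.0*I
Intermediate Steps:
y(N, c) = I (y(N, c) = √(-1) = I)
V(I, o) = 2*I
S(M) = -24 + 8*M² + 16*M (S(M) = 8*((M² + 2*M) - 3) = 8*(-3 + M² + 2*M) = -24 + 8*M² + 16*M)
S(y(-5, -2)) + V(L(6, 0), 5)*100 = (-24 + 8*I² + 16*I) + (2*2)*100 = (-24 + 8*(-1) + 16*I) + 4*100 = (-24 - 8 + 16*I) + 400 = (-32 + 16*I) + 400 = 368 + 16*I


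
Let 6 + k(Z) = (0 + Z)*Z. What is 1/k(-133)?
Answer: 1/17683 ≈ 5.6551e-5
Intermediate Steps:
k(Z) = -6 + Z**2 (k(Z) = -6 + (0 + Z)*Z = -6 + Z*Z = -6 + Z**2)
1/k(-133) = 1/(-6 + (-133)**2) = 1/(-6 + 17689) = 1/17683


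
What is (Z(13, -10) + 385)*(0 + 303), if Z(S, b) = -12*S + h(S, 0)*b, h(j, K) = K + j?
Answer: 29997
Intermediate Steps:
Z(S, b) = -12*S + S*b (Z(S, b) = -12*S + (0 + S)*b = -12*S + S*b)
(Z(13, -10) + 385)*(0 + 303) = (13*(-12 - 10) + 385)*(0 + 303) = (13*(-22) + 385)*303 = (-286 + 385)*303 = 99*303 = 29997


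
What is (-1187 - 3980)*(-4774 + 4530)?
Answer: 1260748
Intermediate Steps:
(-1187 - 3980)*(-4774 + 4530) = -5167*(-244) = 1260748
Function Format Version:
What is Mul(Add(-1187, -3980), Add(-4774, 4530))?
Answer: 1260748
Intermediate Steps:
Mul(Add(-1187, -3980), Add(-4774, 4530)) = Mul(-5167, -244) = 1260748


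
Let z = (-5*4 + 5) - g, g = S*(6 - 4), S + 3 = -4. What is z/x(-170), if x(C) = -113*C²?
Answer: 1/3265700 ≈ 3.0621e-7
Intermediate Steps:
S = -7 (S = -3 - 4 = -7)
g = -14 (g = -7*(6 - 4) = -7*2 = -14)
z = -1 (z = (-5*4 + 5) - 1*(-14) = (-20 + 5) + 14 = -15 + 14 = -1)
z/x(-170) = -1/(-113*(-170)²) = -1/(-113*28900) = -1/(-3265700) = -1/3265700*(-1) = 1/3265700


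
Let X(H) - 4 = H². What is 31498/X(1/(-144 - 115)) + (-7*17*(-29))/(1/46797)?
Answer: 43335647058613/268325 ≈ 1.6150e+8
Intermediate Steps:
X(H) = 4 + H²
31498/X(1/(-144 - 115)) + (-7*17*(-29))/(1/46797) = 31498/(4 + (1/(-144 - 115))²) + (-7*17*(-29))/(1/46797) = 31498/(4 + (1/(-259))²) + (-119*(-29))/(1/46797) = 31498/(4 + (-1/259)²) + 3451*46797 = 31498/(4 + 1/67081) + 161496447 = 31498/(268325/67081) + 161496447 = 31498*(67081/268325) + 161496447 = 2112917338/268325 + 161496447 = 43335647058613/268325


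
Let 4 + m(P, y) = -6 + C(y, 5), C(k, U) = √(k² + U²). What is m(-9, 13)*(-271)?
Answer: 2710 - 271*√194 ≈ -1064.6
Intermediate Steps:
C(k, U) = √(U² + k²)
m(P, y) = -10 + √(25 + y²) (m(P, y) = -4 + (-6 + √(5² + y²)) = -4 + (-6 + √(25 + y²)) = -10 + √(25 + y²))
m(-9, 13)*(-271) = (-10 + √(25 + 13²))*(-271) = (-10 + √(25 + 169))*(-271) = (-10 + √194)*(-271) = 2710 - 271*√194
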